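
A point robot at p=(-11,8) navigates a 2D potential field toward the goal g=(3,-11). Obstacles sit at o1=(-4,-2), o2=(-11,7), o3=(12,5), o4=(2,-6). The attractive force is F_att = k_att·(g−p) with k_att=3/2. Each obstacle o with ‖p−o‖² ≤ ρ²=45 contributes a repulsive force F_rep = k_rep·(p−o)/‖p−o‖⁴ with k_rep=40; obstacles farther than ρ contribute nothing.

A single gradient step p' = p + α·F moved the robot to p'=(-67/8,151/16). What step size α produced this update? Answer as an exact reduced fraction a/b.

F_att = 3/2·(g−p) = 3/2·(14,-19) = (21.0000,-28.5000)
o1: d²=149 > ρ²=45 → inactive
o2: d²=1 ≤ ρ²=45; F_rep = 40·(0,1)/1² = (0.0000,40.0000)
o3: d²=538 > ρ²=45 → inactive
o4: d²=365 > ρ²=45 → inactive
F = F_att + ΣF_rep = (21.0000,11.5000)
Δp = p'−p = (2.6250,1.4375); α = Δx/Fx = (21/8) / (21) = 1/8
check: Δy/Fy = (23/16) / (23/2) = 1/8 ✓

α = 1/8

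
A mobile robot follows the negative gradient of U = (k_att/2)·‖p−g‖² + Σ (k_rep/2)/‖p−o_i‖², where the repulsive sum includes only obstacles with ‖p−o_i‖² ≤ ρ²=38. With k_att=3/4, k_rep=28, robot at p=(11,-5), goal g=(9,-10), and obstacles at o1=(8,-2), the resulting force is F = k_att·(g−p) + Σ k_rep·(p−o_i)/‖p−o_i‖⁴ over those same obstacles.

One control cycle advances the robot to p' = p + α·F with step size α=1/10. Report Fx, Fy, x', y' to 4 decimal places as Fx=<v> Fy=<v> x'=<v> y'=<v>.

F_att = 3/4·(g−p) = 3/4·(-2,-5) = (-1.5000,-3.7500)
o1: d²=18 ≤ ρ²=38; F_rep = 28·(3,-3)/18² = (0.2593,-0.2593)
F = F_att + ΣF_rep = (-1.2407,-4.0093)
p' = p + 1/10·F = (10.8759,-5.4009)

Fx=-1.2407 Fy=-4.0093 x'=10.8759 y'=-5.4009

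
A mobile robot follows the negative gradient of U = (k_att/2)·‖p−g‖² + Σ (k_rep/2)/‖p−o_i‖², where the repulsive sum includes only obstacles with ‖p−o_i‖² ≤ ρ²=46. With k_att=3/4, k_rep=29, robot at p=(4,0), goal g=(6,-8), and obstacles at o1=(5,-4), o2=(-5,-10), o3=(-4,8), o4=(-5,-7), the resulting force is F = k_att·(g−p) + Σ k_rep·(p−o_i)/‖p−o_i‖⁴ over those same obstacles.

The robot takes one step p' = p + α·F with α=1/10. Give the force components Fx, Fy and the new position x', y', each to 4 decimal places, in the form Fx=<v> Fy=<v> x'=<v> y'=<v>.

F_att = 3/4·(g−p) = 3/4·(2,-8) = (1.5000,-6.0000)
o1: d²=17 ≤ ρ²=46; F_rep = 29·(-1,4)/17² = (-0.1003,0.4014)
o2: d²=181 > ρ²=46 → inactive
o3: d²=128 > ρ²=46 → inactive
o4: d²=130 > ρ²=46 → inactive
F = F_att + ΣF_rep = (1.3997,-5.5986)
p' = p + 1/10·F = (4.1400,-0.5599)

Fx=1.3997 Fy=-5.5986 x'=4.1400 y'=-0.5599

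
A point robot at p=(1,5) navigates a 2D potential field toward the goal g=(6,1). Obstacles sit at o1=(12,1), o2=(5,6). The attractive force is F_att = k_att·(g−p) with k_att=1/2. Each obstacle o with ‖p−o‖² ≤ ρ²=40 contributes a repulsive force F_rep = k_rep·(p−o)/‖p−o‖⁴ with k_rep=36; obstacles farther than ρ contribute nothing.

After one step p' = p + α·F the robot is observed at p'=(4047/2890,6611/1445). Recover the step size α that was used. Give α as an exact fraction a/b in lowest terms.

F_att = 1/2·(g−p) = 1/2·(5,-4) = (2.5000,-2.0000)
o1: d²=137 > ρ²=40 → inactive
o2: d²=17 ≤ ρ²=40; F_rep = 36·(-4,-1)/17² = (-0.4983,-0.1246)
F = F_att + ΣF_rep = (2.0017,-2.1246)
Δp = p'−p = (0.4003,-0.4249); α = Δx/Fx = (1157/2890) / (1157/578) = 1/5
check: Δy/Fy = (-614/1445) / (-614/289) = 1/5 ✓

α = 1/5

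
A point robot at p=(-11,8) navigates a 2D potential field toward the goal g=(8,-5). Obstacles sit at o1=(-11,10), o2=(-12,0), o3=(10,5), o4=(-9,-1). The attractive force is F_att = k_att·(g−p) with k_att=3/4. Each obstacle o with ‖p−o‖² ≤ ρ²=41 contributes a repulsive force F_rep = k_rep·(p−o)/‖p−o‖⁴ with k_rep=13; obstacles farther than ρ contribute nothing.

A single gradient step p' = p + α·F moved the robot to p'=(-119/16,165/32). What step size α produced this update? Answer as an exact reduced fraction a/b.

α = 1/4

F_att = 3/4·(g−p) = 3/4·(19,-13) = (14.2500,-9.7500)
o1: d²=4 ≤ ρ²=41; F_rep = 13·(0,-2)/4² = (0.0000,-1.6250)
o2: d²=65 > ρ²=41 → inactive
o3: d²=450 > ρ²=41 → inactive
o4: d²=85 > ρ²=41 → inactive
F = F_att + ΣF_rep = (14.2500,-11.3750)
Δp = p'−p = (3.5625,-2.8438); α = Δx/Fx = (57/16) / (57/4) = 1/4
check: Δy/Fy = (-91/32) / (-91/8) = 1/4 ✓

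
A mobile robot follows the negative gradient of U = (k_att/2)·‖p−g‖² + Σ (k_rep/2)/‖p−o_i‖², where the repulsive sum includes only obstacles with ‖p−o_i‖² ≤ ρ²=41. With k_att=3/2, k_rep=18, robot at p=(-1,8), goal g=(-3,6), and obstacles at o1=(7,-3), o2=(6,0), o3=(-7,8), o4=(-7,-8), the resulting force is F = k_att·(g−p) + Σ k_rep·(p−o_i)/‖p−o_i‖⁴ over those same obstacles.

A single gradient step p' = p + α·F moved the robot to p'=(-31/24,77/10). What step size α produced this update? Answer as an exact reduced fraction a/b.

F_att = 3/2·(g−p) = 3/2·(-2,-2) = (-3.0000,-3.0000)
o1: d²=185 > ρ²=41 → inactive
o2: d²=113 > ρ²=41 → inactive
o3: d²=36 ≤ ρ²=41; F_rep = 18·(6,0)/36² = (0.0833,0.0000)
o4: d²=292 > ρ²=41 → inactive
F = F_att + ΣF_rep = (-2.9167,-3.0000)
Δp = p'−p = (-0.2917,-0.3000); α = Δx/Fx = (-7/24) / (-35/12) = 1/10
check: Δy/Fy = (-3/10) / (-3) = 1/10 ✓

α = 1/10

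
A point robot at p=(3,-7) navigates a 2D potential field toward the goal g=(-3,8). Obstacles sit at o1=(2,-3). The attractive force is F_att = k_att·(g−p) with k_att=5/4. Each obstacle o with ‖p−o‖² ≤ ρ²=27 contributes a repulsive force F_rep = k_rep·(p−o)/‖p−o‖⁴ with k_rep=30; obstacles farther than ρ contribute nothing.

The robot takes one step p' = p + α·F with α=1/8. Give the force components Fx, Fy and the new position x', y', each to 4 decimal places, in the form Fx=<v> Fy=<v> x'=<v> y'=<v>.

F_att = 5/4·(g−p) = 5/4·(-6,15) = (-7.5000,18.7500)
o1: d²=17 ≤ ρ²=27; F_rep = 30·(1,-4)/17² = (0.1038,-0.4152)
F = F_att + ΣF_rep = (-7.3962,18.3348)
p' = p + 1/8·F = (2.0755,-4.7082)

Fx=-7.3962 Fy=18.3348 x'=2.0755 y'=-4.7082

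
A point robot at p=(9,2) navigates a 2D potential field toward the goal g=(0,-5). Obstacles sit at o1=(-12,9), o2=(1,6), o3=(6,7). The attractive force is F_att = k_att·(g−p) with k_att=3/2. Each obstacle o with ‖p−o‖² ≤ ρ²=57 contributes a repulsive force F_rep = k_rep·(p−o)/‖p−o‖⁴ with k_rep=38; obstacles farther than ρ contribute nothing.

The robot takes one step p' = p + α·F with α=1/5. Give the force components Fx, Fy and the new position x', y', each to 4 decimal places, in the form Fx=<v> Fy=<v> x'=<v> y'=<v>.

Fx=-13.4014 Fy=-10.6644 x'=6.3197 y'=-0.1329

F_att = 3/2·(g−p) = 3/2·(-9,-7) = (-13.5000,-10.5000)
o1: d²=490 > ρ²=57 → inactive
o2: d²=80 > ρ²=57 → inactive
o3: d²=34 ≤ ρ²=57; F_rep = 38·(3,-5)/34² = (0.0986,-0.1644)
F = F_att + ΣF_rep = (-13.4014,-10.6644)
p' = p + 1/5·F = (6.3197,-0.1329)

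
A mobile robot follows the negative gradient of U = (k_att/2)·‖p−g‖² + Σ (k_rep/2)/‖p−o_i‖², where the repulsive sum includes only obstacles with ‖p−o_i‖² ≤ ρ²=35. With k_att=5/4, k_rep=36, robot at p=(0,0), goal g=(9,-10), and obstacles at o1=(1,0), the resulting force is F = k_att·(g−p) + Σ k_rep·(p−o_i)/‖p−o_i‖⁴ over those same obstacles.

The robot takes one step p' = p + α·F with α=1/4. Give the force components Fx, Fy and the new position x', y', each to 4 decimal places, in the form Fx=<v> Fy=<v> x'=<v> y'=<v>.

F_att = 5/4·(g−p) = 5/4·(9,-10) = (11.2500,-12.5000)
o1: d²=1 ≤ ρ²=35; F_rep = 36·(-1,0)/1² = (-36.0000,0.0000)
F = F_att + ΣF_rep = (-24.7500,-12.5000)
p' = p + 1/4·F = (-6.1875,-3.1250)

Fx=-24.7500 Fy=-12.5000 x'=-6.1875 y'=-3.1250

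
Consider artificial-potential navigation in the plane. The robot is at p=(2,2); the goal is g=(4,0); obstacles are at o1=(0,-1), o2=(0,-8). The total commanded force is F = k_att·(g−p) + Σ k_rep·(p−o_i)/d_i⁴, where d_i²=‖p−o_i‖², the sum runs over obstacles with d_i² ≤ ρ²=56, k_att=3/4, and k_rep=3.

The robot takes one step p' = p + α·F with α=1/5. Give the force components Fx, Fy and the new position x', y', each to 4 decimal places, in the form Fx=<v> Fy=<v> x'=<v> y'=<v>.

Fx=1.5355 Fy=-1.4467 x'=2.3071 y'=1.7107

F_att = 3/4·(g−p) = 3/4·(2,-2) = (1.5000,-1.5000)
o1: d²=13 ≤ ρ²=56; F_rep = 3·(2,3)/13² = (0.0355,0.0533)
o2: d²=104 > ρ²=56 → inactive
F = F_att + ΣF_rep = (1.5355,-1.4467)
p' = p + 1/5·F = (2.3071,1.7107)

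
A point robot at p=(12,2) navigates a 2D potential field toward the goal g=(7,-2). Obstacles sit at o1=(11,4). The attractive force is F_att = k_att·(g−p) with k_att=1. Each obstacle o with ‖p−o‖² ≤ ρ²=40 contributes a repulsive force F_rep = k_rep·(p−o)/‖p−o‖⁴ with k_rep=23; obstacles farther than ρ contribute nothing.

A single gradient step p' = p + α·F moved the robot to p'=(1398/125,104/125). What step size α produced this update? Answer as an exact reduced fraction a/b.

F_att = 1·(g−p) = 1·(-5,-4) = (-5.0000,-4.0000)
o1: d²=5 ≤ ρ²=40; F_rep = 23·(1,-2)/5² = (0.9200,-1.8400)
F = F_att + ΣF_rep = (-4.0800,-5.8400)
Δp = p'−p = (-0.8160,-1.1680); α = Δx/Fx = (-102/125) / (-102/25) = 1/5
check: Δy/Fy = (-146/125) / (-146/25) = 1/5 ✓

α = 1/5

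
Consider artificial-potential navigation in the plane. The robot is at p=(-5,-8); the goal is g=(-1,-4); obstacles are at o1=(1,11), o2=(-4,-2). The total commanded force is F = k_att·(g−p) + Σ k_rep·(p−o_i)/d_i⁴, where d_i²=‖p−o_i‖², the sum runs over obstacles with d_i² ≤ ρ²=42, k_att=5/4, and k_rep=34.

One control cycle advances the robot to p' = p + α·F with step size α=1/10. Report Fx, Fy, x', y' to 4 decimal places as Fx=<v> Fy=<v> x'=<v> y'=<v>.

Fx=4.9752 Fy=4.8510 x'=-4.5025 y'=-7.5149

F_att = 5/4·(g−p) = 5/4·(4,4) = (5.0000,5.0000)
o1: d²=397 > ρ²=42 → inactive
o2: d²=37 ≤ ρ²=42; F_rep = 34·(-1,-6)/37² = (-0.0248,-0.1490)
F = F_att + ΣF_rep = (4.9752,4.8510)
p' = p + 1/10·F = (-4.5025,-7.5149)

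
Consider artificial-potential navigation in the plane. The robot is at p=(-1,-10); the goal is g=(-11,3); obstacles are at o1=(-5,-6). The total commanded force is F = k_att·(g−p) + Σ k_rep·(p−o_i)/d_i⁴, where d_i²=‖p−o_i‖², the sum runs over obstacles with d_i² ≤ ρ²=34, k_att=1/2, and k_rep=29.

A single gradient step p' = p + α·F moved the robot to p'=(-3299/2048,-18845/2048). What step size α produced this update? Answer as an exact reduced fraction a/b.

α = 1/8

F_att = 1/2·(g−p) = 1/2·(-10,13) = (-5.0000,6.5000)
o1: d²=32 ≤ ρ²=34; F_rep = 29·(4,-4)/32² = (0.1133,-0.1133)
F = F_att + ΣF_rep = (-4.8867,6.3867)
Δp = p'−p = (-0.6108,0.7983); α = Δx/Fx = (-1251/2048) / (-1251/256) = 1/8
check: Δy/Fy = (1635/2048) / (1635/256) = 1/8 ✓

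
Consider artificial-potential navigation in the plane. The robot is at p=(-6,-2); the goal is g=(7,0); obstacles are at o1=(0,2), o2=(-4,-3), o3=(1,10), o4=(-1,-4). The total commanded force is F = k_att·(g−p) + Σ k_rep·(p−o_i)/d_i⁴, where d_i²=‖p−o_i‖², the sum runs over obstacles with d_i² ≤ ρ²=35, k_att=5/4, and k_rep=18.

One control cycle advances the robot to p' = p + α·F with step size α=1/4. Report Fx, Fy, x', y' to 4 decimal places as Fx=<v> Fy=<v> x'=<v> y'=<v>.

Fx=14.7030 Fy=3.2628 x'=-2.3243 y'=-1.1843

F_att = 5/4·(g−p) = 5/4·(13,2) = (16.2500,2.5000)
o1: d²=52 > ρ²=35 → inactive
o2: d²=5 ≤ ρ²=35; F_rep = 18·(-2,1)/5² = (-1.4400,0.7200)
o3: d²=193 > ρ²=35 → inactive
o4: d²=29 ≤ ρ²=35; F_rep = 18·(-5,2)/29² = (-0.1070,0.0428)
F = F_att + ΣF_rep = (14.7030,3.2628)
p' = p + 1/4·F = (-2.3243,-1.1843)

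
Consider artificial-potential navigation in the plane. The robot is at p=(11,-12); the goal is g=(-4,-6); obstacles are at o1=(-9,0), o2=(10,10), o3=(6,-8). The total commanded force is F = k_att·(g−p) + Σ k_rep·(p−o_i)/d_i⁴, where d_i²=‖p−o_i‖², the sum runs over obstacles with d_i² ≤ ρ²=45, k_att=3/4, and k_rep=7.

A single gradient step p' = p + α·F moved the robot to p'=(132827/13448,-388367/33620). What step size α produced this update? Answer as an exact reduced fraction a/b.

α = 1/10

F_att = 3/4·(g−p) = 3/4·(-15,6) = (-11.2500,4.5000)
o1: d²=544 > ρ²=45 → inactive
o2: d²=485 > ρ²=45 → inactive
o3: d²=41 ≤ ρ²=45; F_rep = 7·(5,-4)/41² = (0.0208,-0.0167)
F = F_att + ΣF_rep = (-11.2292,4.4833)
Δp = p'−p = (-1.1229,0.4483); α = Δx/Fx = (-15101/13448) / (-75505/6724) = 1/10
check: Δy/Fy = (15073/33620) / (15073/3362) = 1/10 ✓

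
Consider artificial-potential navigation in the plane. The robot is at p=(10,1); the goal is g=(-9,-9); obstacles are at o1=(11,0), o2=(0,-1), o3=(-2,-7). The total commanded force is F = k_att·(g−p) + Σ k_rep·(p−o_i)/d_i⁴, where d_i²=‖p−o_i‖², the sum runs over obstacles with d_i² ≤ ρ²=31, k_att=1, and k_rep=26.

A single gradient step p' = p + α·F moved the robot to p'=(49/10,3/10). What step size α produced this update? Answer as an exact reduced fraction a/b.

α = 1/5

F_att = 1·(g−p) = 1·(-19,-10) = (-19.0000,-10.0000)
o1: d²=2 ≤ ρ²=31; F_rep = 26·(-1,1)/2² = (-6.5000,6.5000)
o2: d²=104 > ρ²=31 → inactive
o3: d²=208 > ρ²=31 → inactive
F = F_att + ΣF_rep = (-25.5000,-3.5000)
Δp = p'−p = (-5.1000,-0.7000); α = Δx/Fx = (-51/10) / (-51/2) = 1/5
check: Δy/Fy = (-7/10) / (-7/2) = 1/5 ✓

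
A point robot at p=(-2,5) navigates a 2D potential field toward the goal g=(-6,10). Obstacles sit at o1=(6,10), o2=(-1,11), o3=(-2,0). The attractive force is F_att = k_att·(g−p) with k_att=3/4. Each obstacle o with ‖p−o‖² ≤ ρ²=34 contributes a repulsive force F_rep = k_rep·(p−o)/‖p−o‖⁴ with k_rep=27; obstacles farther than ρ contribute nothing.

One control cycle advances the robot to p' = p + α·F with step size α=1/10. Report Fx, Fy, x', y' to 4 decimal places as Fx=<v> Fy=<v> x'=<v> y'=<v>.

F_att = 3/4·(g−p) = 3/4·(-4,5) = (-3.0000,3.7500)
o1: d²=89 > ρ²=34 → inactive
o2: d²=37 > ρ²=34 → inactive
o3: d²=25 ≤ ρ²=34; F_rep = 27·(0,5)/25² = (0.0000,0.2160)
F = F_att + ΣF_rep = (-3.0000,3.9660)
p' = p + 1/10·F = (-2.3000,5.3966)

Fx=-3.0000 Fy=3.9660 x'=-2.3000 y'=5.3966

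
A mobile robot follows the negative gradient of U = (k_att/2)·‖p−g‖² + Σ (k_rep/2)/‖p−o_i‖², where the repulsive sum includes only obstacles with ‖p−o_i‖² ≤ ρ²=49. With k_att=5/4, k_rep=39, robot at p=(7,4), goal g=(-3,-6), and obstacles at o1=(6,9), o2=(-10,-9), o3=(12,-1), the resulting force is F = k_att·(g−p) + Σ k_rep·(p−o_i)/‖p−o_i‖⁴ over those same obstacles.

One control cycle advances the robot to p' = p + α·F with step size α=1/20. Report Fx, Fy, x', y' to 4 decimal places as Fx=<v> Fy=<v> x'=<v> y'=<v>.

F_att = 5/4·(g−p) = 5/4·(-10,-10) = (-12.5000,-12.5000)
o1: d²=26 ≤ ρ²=49; F_rep = 39·(1,-5)/26² = (0.0577,-0.2885)
o2: d²=458 > ρ²=49 → inactive
o3: d²=50 > ρ²=49 → inactive
F = F_att + ΣF_rep = (-12.4423,-12.7885)
p' = p + 1/20·F = (6.3779,3.3606)

Fx=-12.4423 Fy=-12.7885 x'=6.3779 y'=3.3606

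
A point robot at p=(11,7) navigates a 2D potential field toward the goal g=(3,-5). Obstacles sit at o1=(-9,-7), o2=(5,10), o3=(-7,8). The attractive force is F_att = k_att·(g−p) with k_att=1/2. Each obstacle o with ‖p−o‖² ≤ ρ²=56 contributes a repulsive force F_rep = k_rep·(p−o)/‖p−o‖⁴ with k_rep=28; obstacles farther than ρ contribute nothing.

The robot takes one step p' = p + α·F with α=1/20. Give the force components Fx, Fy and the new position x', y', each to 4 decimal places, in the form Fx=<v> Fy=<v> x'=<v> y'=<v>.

F_att = 1/2·(g−p) = 1/2·(-8,-12) = (-4.0000,-6.0000)
o1: d²=596 > ρ²=56 → inactive
o2: d²=45 ≤ ρ²=56; F_rep = 28·(6,-3)/45² = (0.0830,-0.0415)
o3: d²=325 > ρ²=56 → inactive
F = F_att + ΣF_rep = (-3.9170,-6.0415)
p' = p + 1/20·F = (10.8041,6.6979)

Fx=-3.9170 Fy=-6.0415 x'=10.8041 y'=6.6979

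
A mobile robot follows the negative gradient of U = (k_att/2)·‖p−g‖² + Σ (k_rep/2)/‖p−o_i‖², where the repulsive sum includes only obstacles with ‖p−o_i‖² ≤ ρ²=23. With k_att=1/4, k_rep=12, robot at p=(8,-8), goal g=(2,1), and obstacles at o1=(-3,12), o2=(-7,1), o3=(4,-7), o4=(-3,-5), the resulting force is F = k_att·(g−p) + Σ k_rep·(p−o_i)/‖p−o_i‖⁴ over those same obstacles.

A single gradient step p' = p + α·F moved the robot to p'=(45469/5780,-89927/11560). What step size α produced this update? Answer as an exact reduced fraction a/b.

F_att = 1/4·(g−p) = 1/4·(-6,9) = (-1.5000,2.2500)
o1: d²=521 > ρ²=23 → inactive
o2: d²=306 > ρ²=23 → inactive
o3: d²=17 ≤ ρ²=23; F_rep = 12·(4,-1)/17² = (0.1661,-0.0415)
o4: d²=130 > ρ²=23 → inactive
F = F_att + ΣF_rep = (-1.3339,2.2085)
Δp = p'−p = (-0.1334,0.2208); α = Δx/Fx = (-771/5780) / (-771/578) = 1/10
check: Δy/Fy = (2553/11560) / (2553/1156) = 1/10 ✓

α = 1/10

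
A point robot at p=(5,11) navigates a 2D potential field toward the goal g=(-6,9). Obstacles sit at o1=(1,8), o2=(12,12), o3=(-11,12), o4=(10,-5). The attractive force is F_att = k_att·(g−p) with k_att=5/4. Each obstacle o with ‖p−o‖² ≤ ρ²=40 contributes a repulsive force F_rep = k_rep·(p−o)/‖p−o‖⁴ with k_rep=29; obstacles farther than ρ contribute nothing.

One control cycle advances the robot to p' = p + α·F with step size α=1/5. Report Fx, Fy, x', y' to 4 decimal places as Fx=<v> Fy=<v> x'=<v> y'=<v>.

F_att = 5/4·(g−p) = 5/4·(-11,-2) = (-13.7500,-2.5000)
o1: d²=25 ≤ ρ²=40; F_rep = 29·(4,3)/25² = (0.1856,0.1392)
o2: d²=50 > ρ²=40 → inactive
o3: d²=257 > ρ²=40 → inactive
o4: d²=281 > ρ²=40 → inactive
F = F_att + ΣF_rep = (-13.5644,-2.3608)
p' = p + 1/5·F = (2.2871,10.5278)

Fx=-13.5644 Fy=-2.3608 x'=2.2871 y'=10.5278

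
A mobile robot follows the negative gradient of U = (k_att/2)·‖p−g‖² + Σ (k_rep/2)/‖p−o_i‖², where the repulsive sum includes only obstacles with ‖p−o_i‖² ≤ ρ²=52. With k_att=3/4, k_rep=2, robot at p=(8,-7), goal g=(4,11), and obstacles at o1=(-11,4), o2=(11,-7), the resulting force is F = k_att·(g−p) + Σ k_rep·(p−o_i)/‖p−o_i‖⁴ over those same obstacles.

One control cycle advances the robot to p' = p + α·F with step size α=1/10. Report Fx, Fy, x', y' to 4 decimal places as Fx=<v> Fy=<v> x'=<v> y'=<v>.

Fx=-3.0741 Fy=13.5000 x'=7.6926 y'=-5.6500

F_att = 3/4·(g−p) = 3/4·(-4,18) = (-3.0000,13.5000)
o1: d²=482 > ρ²=52 → inactive
o2: d²=9 ≤ ρ²=52; F_rep = 2·(-3,0)/9² = (-0.0741,0.0000)
F = F_att + ΣF_rep = (-3.0741,13.5000)
p' = p + 1/10·F = (7.6926,-5.6500)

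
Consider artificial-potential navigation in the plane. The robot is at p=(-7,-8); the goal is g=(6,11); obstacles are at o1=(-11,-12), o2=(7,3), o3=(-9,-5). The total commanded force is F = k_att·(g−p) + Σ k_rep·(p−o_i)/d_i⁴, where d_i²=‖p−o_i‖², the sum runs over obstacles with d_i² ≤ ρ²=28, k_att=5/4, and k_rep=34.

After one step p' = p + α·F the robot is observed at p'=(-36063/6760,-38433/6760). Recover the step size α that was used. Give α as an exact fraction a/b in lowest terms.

α = 1/10

F_att = 5/4·(g−p) = 5/4·(13,19) = (16.2500,23.7500)
o1: d²=32 > ρ²=28 → inactive
o2: d²=317 > ρ²=28 → inactive
o3: d²=13 ≤ ρ²=28; F_rep = 34·(2,-3)/13² = (0.4024,-0.6036)
F = F_att + ΣF_rep = (16.6524,23.1464)
Δp = p'−p = (1.6652,2.3146); α = Δx/Fx = (11257/6760) / (11257/676) = 1/10
check: Δy/Fy = (15647/6760) / (15647/676) = 1/10 ✓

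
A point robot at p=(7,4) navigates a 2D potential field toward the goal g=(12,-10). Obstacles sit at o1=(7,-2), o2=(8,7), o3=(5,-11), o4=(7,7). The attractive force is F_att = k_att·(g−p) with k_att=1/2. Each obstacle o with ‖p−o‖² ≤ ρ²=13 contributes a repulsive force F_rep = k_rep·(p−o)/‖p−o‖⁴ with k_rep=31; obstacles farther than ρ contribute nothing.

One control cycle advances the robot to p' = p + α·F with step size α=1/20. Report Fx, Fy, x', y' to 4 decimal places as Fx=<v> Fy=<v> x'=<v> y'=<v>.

Fx=2.1900 Fy=-9.0781 x'=7.1095 y'=3.5461

F_att = 1/2·(g−p) = 1/2·(5,-14) = (2.5000,-7.0000)
o1: d²=36 > ρ²=13 → inactive
o2: d²=10 ≤ ρ²=13; F_rep = 31·(-1,-3)/10² = (-0.3100,-0.9300)
o3: d²=229 > ρ²=13 → inactive
o4: d²=9 ≤ ρ²=13; F_rep = 31·(0,-3)/9² = (0.0000,-1.1481)
F = F_att + ΣF_rep = (2.1900,-9.0781)
p' = p + 1/20·F = (7.1095,3.5461)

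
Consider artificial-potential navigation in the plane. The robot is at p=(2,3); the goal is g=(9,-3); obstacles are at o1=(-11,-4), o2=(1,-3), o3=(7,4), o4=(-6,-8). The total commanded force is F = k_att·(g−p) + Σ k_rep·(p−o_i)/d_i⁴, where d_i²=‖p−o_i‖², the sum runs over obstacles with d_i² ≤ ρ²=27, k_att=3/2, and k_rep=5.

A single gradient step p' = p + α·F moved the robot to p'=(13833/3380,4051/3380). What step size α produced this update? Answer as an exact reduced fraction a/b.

α = 1/5

F_att = 3/2·(g−p) = 3/2·(7,-6) = (10.5000,-9.0000)
o1: d²=218 > ρ²=27 → inactive
o2: d²=37 > ρ²=27 → inactive
o3: d²=26 ≤ ρ²=27; F_rep = 5·(-5,-1)/26² = (-0.0370,-0.0074)
o4: d²=185 > ρ²=27 → inactive
F = F_att + ΣF_rep = (10.4630,-9.0074)
Δp = p'−p = (2.0926,-1.8015); α = Δx/Fx = (7073/3380) / (7073/676) = 1/5
check: Δy/Fy = (-6089/3380) / (-6089/676) = 1/5 ✓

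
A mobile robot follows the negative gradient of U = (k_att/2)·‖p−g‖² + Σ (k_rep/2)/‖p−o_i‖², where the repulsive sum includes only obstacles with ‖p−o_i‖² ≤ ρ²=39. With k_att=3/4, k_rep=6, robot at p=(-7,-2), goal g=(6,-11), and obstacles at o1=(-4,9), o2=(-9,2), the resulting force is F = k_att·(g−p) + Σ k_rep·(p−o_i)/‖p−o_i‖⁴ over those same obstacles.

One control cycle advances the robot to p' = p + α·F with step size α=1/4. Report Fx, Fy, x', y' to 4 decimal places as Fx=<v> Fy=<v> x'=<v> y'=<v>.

Fx=9.7800 Fy=-6.8100 x'=-4.5550 y'=-3.7025

F_att = 3/4·(g−p) = 3/4·(13,-9) = (9.7500,-6.7500)
o1: d²=130 > ρ²=39 → inactive
o2: d²=20 ≤ ρ²=39; F_rep = 6·(2,-4)/20² = (0.0300,-0.0600)
F = F_att + ΣF_rep = (9.7800,-6.8100)
p' = p + 1/4·F = (-4.5550,-3.7025)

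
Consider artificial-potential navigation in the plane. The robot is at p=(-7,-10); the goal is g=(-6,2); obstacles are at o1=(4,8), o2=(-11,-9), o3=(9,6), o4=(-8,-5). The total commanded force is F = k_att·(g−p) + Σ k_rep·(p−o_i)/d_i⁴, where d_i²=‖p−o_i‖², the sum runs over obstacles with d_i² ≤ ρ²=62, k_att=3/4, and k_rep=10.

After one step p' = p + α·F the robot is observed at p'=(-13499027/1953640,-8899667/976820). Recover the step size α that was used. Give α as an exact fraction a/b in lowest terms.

F_att = 3/4·(g−p) = 3/4·(1,12) = (0.7500,9.0000)
o1: d²=445 > ρ²=62 → inactive
o2: d²=17 ≤ ρ²=62; F_rep = 10·(4,-1)/17² = (0.1384,-0.0346)
o3: d²=512 > ρ²=62 → inactive
o4: d²=26 ≤ ρ²=62; F_rep = 10·(1,-5)/26² = (0.0148,-0.0740)
F = F_att + ΣF_rep = (0.9032,8.8914)
Δp = p'−p = (0.0903,0.8891); α = Δx/Fx = (176453/1953640) / (176453/195364) = 1/10
check: Δy/Fy = (868533/976820) / (868533/97682) = 1/10 ✓

α = 1/10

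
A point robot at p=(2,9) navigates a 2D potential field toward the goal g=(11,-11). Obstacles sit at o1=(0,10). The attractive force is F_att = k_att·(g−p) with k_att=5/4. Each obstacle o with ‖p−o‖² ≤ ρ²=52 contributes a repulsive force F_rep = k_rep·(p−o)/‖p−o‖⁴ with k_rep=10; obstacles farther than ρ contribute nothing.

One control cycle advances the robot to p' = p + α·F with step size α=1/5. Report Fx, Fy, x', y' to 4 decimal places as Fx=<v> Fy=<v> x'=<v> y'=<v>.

Fx=12.0500 Fy=-25.4000 x'=4.4100 y'=3.9200

F_att = 5/4·(g−p) = 5/4·(9,-20) = (11.2500,-25.0000)
o1: d²=5 ≤ ρ²=52; F_rep = 10·(2,-1)/5² = (0.8000,-0.4000)
F = F_att + ΣF_rep = (12.0500,-25.4000)
p' = p + 1/5·F = (4.4100,3.9200)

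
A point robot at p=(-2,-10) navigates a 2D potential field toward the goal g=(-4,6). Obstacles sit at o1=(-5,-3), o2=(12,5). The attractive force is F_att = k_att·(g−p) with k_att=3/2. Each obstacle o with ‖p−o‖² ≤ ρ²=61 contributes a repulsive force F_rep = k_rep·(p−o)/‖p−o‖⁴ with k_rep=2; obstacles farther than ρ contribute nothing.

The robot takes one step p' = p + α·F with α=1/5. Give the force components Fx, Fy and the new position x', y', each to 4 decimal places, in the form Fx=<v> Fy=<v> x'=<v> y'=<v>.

F_att = 3/2·(g−p) = 3/2·(-2,16) = (-3.0000,24.0000)
o1: d²=58 ≤ ρ²=61; F_rep = 2·(3,-7)/58² = (0.0018,-0.0042)
o2: d²=421 > ρ²=61 → inactive
F = F_att + ΣF_rep = (-2.9982,23.9958)
p' = p + 1/5·F = (-2.5996,-5.2008)

Fx=-2.9982 Fy=23.9958 x'=-2.5996 y'=-5.2008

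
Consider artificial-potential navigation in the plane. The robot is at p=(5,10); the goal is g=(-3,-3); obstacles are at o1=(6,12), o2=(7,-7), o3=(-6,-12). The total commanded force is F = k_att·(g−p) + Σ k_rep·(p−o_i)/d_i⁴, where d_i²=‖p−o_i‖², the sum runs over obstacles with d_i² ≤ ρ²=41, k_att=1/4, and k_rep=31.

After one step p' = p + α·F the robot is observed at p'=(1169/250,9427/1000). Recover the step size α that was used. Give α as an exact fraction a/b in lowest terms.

F_att = 1/4·(g−p) = 1/4·(-8,-13) = (-2.0000,-3.2500)
o1: d²=5 ≤ ρ²=41; F_rep = 31·(-1,-2)/5² = (-1.2400,-2.4800)
o2: d²=293 > ρ²=41 → inactive
o3: d²=605 > ρ²=41 → inactive
F = F_att + ΣF_rep = (-3.2400,-5.7300)
Δp = p'−p = (-0.3240,-0.5730); α = Δx/Fx = (-81/250) / (-81/25) = 1/10
check: Δy/Fy = (-573/1000) / (-573/100) = 1/10 ✓

α = 1/10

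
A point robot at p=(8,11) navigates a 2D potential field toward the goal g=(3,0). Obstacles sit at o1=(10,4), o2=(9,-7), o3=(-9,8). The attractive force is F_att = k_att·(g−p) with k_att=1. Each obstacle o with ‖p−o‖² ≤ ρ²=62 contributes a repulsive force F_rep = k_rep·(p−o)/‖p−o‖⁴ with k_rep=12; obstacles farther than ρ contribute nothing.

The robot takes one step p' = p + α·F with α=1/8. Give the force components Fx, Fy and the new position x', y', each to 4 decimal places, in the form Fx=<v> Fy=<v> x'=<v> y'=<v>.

F_att = 1·(g−p) = 1·(-5,-11) = (-5.0000,-11.0000)
o1: d²=53 ≤ ρ²=62; F_rep = 12·(-2,7)/53² = (-0.0085,0.0299)
o2: d²=325 > ρ²=62 → inactive
o3: d²=298 > ρ²=62 → inactive
F = F_att + ΣF_rep = (-5.0085,-10.9701)
p' = p + 1/8·F = (7.3739,9.6287)

Fx=-5.0085 Fy=-10.9701 x'=7.3739 y'=9.6287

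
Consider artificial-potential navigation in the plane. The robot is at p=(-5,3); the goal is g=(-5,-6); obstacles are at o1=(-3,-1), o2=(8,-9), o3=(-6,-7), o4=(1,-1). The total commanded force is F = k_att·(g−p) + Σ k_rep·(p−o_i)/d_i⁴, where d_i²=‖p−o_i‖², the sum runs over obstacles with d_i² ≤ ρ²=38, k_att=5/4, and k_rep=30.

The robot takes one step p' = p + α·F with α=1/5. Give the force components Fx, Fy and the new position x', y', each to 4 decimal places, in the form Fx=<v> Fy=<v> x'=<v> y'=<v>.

F_att = 5/4·(g−p) = 5/4·(0,-9) = (0.0000,-11.2500)
o1: d²=20 ≤ ρ²=38; F_rep = 30·(-2,4)/20² = (-0.1500,0.3000)
o2: d²=313 > ρ²=38 → inactive
o3: d²=101 > ρ²=38 → inactive
o4: d²=52 > ρ²=38 → inactive
F = F_att + ΣF_rep = (-0.1500,-10.9500)
p' = p + 1/5·F = (-5.0300,0.8100)

Fx=-0.1500 Fy=-10.9500 x'=-5.0300 y'=0.8100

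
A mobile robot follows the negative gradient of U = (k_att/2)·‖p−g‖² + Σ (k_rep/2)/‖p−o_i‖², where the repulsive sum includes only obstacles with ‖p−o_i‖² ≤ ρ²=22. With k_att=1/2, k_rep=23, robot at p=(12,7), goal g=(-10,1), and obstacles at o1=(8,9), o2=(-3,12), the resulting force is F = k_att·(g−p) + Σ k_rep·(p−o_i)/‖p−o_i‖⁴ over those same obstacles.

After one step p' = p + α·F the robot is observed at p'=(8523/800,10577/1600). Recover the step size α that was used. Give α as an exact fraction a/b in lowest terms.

α = 1/8

F_att = 1/2·(g−p) = 1/2·(-22,-6) = (-11.0000,-3.0000)
o1: d²=20 ≤ ρ²=22; F_rep = 23·(4,-2)/20² = (0.2300,-0.1150)
o2: d²=250 > ρ²=22 → inactive
F = F_att + ΣF_rep = (-10.7700,-3.1150)
Δp = p'−p = (-1.3462,-0.3894); α = Δx/Fx = (-1077/800) / (-1077/100) = 1/8
check: Δy/Fy = (-623/1600) / (-623/200) = 1/8 ✓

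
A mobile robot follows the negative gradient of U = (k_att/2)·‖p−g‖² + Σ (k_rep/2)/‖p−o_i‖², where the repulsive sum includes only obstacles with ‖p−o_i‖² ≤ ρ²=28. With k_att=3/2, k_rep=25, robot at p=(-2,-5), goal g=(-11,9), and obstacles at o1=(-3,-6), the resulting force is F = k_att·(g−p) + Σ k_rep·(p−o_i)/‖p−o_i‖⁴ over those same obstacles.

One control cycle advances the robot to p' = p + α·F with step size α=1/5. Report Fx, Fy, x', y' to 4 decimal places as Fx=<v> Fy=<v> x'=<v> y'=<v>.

F_att = 3/2·(g−p) = 3/2·(-9,14) = (-13.5000,21.0000)
o1: d²=2 ≤ ρ²=28; F_rep = 25·(1,1)/2² = (6.2500,6.2500)
F = F_att + ΣF_rep = (-7.2500,27.2500)
p' = p + 1/5·F = (-3.4500,0.4500)

Fx=-7.2500 Fy=27.2500 x'=-3.4500 y'=0.4500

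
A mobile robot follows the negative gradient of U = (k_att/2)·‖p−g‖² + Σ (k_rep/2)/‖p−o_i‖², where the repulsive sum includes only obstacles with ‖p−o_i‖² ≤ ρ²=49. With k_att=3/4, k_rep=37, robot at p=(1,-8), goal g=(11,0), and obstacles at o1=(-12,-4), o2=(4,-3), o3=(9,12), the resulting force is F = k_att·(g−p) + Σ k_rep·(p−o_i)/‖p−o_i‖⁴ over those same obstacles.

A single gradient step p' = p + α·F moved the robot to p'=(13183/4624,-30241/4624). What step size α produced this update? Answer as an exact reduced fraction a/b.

α = 1/4

F_att = 3/4·(g−p) = 3/4·(10,8) = (7.5000,6.0000)
o1: d²=185 > ρ²=49 → inactive
o2: d²=34 ≤ ρ²=49; F_rep = 37·(-3,-5)/34² = (-0.0960,-0.1600)
o3: d²=464 > ρ²=49 → inactive
F = F_att + ΣF_rep = (7.4040,5.8400)
Δp = p'−p = (1.8510,1.4600); α = Δx/Fx = (8559/4624) / (8559/1156) = 1/4
check: Δy/Fy = (6751/4624) / (6751/1156) = 1/4 ✓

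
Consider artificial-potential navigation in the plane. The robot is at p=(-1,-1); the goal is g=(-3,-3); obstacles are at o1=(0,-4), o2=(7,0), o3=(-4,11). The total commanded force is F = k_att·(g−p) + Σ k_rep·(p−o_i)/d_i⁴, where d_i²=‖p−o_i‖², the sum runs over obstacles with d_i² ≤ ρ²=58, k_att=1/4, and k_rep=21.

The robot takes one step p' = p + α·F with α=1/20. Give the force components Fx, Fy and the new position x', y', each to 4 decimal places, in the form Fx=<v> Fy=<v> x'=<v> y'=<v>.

Fx=-0.7100 Fy=0.1300 x'=-1.0355 y'=-0.9935

F_att = 1/4·(g−p) = 1/4·(-2,-2) = (-0.5000,-0.5000)
o1: d²=10 ≤ ρ²=58; F_rep = 21·(-1,3)/10² = (-0.2100,0.6300)
o2: d²=65 > ρ²=58 → inactive
o3: d²=153 > ρ²=58 → inactive
F = F_att + ΣF_rep = (-0.7100,0.1300)
p' = p + 1/20·F = (-1.0355,-0.9935)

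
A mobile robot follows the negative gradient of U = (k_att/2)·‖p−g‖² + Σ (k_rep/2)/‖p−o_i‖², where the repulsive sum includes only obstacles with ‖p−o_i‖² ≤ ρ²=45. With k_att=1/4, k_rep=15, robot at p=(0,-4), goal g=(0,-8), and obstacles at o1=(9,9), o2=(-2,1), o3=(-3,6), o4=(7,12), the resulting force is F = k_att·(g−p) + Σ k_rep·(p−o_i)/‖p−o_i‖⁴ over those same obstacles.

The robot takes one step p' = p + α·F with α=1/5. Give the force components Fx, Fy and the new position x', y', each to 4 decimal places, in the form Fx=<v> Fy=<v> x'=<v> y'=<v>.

F_att = 1/4·(g−p) = 1/4·(0,-4) = (0.0000,-1.0000)
o1: d²=250 > ρ²=45 → inactive
o2: d²=29 ≤ ρ²=45; F_rep = 15·(2,-5)/29² = (0.0357,-0.0892)
o3: d²=109 > ρ²=45 → inactive
o4: d²=305 > ρ²=45 → inactive
F = F_att + ΣF_rep = (0.0357,-1.0892)
p' = p + 1/5·F = (0.0071,-4.2178)

Fx=0.0357 Fy=-1.0892 x'=0.0071 y'=-4.2178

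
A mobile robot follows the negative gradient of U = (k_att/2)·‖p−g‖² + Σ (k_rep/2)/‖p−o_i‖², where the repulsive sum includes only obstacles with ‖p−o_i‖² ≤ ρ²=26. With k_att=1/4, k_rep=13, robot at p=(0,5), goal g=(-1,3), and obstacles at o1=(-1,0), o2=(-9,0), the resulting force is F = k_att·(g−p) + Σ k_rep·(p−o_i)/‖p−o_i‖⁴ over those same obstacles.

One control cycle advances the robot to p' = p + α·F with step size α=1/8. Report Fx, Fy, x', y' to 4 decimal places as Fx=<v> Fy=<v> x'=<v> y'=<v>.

Fx=-0.2308 Fy=-0.4038 x'=-0.0288 y'=4.9495

F_att = 1/4·(g−p) = 1/4·(-1,-2) = (-0.2500,-0.5000)
o1: d²=26 ≤ ρ²=26; F_rep = 13·(1,5)/26² = (0.0192,0.0962)
o2: d²=106 > ρ²=26 → inactive
F = F_att + ΣF_rep = (-0.2308,-0.4038)
p' = p + 1/8·F = (-0.0288,4.9495)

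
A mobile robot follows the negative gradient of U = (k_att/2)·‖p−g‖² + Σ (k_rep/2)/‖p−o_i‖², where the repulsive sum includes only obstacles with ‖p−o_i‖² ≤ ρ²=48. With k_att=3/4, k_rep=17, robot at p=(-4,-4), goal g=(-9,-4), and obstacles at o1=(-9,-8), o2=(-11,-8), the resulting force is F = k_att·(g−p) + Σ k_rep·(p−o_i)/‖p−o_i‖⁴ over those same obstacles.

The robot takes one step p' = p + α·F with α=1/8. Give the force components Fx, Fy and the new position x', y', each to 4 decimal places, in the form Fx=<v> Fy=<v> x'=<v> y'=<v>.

F_att = 3/4·(g−p) = 3/4·(-5,0) = (-3.7500,0.0000)
o1: d²=41 ≤ ρ²=48; F_rep = 17·(5,4)/41² = (0.0506,0.0405)
o2: d²=65 > ρ²=48 → inactive
F = F_att + ΣF_rep = (-3.6994,0.0405)
p' = p + 1/8·F = (-4.4624,-3.9949)

Fx=-3.6994 Fy=0.0405 x'=-4.4624 y'=-3.9949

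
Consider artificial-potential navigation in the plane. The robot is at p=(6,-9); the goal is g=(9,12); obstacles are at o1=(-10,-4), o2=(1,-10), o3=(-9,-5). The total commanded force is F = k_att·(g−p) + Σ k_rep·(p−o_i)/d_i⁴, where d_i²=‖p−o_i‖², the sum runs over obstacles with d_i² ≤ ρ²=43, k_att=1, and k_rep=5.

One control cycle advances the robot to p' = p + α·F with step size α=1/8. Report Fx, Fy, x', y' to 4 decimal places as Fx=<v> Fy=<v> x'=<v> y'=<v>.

F_att = 1·(g−p) = 1·(3,21) = (3.0000,21.0000)
o1: d²=281 > ρ²=43 → inactive
o2: d²=26 ≤ ρ²=43; F_rep = 5·(5,1)/26² = (0.0370,0.0074)
o3: d²=241 > ρ²=43 → inactive
F = F_att + ΣF_rep = (3.0370,21.0074)
p' = p + 1/8·F = (6.3796,-6.3741)

Fx=3.0370 Fy=21.0074 x'=6.3796 y'=-6.3741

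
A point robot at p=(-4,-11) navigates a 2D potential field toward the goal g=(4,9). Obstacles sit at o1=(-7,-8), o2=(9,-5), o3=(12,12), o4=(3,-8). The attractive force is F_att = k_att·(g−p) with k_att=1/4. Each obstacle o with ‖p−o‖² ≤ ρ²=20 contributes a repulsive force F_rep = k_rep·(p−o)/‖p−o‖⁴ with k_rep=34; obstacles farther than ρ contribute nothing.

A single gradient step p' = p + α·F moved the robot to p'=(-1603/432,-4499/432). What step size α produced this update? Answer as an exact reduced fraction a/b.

α = 1/8

F_att = 1/4·(g−p) = 1/4·(8,20) = (2.0000,5.0000)
o1: d²=18 ≤ ρ²=20; F_rep = 34·(3,-3)/18² = (0.3148,-0.3148)
o2: d²=205 > ρ²=20 → inactive
o3: d²=785 > ρ²=20 → inactive
o4: d²=58 > ρ²=20 → inactive
F = F_att + ΣF_rep = (2.3148,4.6852)
Δp = p'−p = (0.2894,0.5856); α = Δx/Fx = (125/432) / (125/54) = 1/8
check: Δy/Fy = (253/432) / (253/54) = 1/8 ✓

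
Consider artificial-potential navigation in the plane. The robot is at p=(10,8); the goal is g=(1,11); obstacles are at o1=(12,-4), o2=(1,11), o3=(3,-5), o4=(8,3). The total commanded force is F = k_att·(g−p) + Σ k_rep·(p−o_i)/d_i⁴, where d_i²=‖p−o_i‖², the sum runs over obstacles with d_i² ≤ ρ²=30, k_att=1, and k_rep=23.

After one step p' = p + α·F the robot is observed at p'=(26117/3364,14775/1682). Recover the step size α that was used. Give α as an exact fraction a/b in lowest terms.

α = 1/4

F_att = 1·(g−p) = 1·(-9,3) = (-9.0000,3.0000)
o1: d²=148 > ρ²=30 → inactive
o2: d²=90 > ρ²=30 → inactive
o3: d²=218 > ρ²=30 → inactive
o4: d²=29 ≤ ρ²=30; F_rep = 23·(2,5)/29² = (0.0547,0.1367)
F = F_att + ΣF_rep = (-8.9453,3.1367)
Δp = p'−p = (-2.2363,0.7842); α = Δx/Fx = (-7523/3364) / (-7523/841) = 1/4
check: Δy/Fy = (1319/1682) / (2638/841) = 1/4 ✓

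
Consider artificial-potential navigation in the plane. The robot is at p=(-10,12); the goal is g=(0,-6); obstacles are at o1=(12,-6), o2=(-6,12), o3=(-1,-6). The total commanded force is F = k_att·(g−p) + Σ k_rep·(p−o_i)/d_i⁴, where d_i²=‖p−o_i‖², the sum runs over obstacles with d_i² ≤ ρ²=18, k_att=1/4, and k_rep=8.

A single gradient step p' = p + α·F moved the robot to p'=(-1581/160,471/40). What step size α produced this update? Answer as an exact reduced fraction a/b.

α = 1/20

F_att = 1/4·(g−p) = 1/4·(10,-18) = (2.5000,-4.5000)
o1: d²=808 > ρ²=18 → inactive
o2: d²=16 ≤ ρ²=18; F_rep = 8·(-4,0)/16² = (-0.1250,0.0000)
o3: d²=405 > ρ²=18 → inactive
F = F_att + ΣF_rep = (2.3750,-4.5000)
Δp = p'−p = (0.1187,-0.2250); α = Δx/Fx = (19/160) / (19/8) = 1/20
check: Δy/Fy = (-9/40) / (-9/2) = 1/20 ✓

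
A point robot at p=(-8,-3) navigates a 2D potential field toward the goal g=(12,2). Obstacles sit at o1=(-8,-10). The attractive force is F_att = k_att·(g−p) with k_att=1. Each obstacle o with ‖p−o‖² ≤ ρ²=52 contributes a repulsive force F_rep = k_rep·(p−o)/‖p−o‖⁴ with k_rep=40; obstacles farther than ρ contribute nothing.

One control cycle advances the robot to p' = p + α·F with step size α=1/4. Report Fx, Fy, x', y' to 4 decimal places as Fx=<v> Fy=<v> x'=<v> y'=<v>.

F_att = 1·(g−p) = 1·(20,5) = (20.0000,5.0000)
o1: d²=49 ≤ ρ²=52; F_rep = 40·(0,7)/49² = (0.0000,0.1166)
F = F_att + ΣF_rep = (20.0000,5.1166)
p' = p + 1/4·F = (-3.0000,-1.7208)

Fx=20.0000 Fy=5.1166 x'=-3.0000 y'=-1.7208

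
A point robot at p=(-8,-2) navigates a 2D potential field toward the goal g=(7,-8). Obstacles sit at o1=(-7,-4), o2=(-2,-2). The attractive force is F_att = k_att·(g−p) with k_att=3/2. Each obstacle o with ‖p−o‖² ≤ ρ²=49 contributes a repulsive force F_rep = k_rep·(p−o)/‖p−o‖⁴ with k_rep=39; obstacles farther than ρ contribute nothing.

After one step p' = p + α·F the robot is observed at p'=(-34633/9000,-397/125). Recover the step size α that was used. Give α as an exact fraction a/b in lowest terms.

F_att = 3/2·(g−p) = 3/2·(15,-6) = (22.5000,-9.0000)
o1: d²=5 ≤ ρ²=49; F_rep = 39·(-1,2)/5² = (-1.5600,3.1200)
o2: d²=36 ≤ ρ²=49; F_rep = 39·(-6,0)/36² = (-0.1806,0.0000)
F = F_att + ΣF_rep = (20.7594,-5.8800)
Δp = p'−p = (4.1519,-1.1760); α = Δx/Fx = (37367/9000) / (37367/1800) = 1/5
check: Δy/Fy = (-147/125) / (-147/25) = 1/5 ✓

α = 1/5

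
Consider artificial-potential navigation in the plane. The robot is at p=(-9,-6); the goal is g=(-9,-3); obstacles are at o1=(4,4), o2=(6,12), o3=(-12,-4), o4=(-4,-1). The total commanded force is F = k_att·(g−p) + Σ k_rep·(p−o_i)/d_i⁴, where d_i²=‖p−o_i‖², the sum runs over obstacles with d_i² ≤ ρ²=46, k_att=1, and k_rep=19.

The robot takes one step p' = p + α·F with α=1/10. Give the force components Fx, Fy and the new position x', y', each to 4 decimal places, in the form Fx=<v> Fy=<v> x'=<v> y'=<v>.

Fx=0.3373 Fy=2.7751 x'=-8.9663 y'=-5.7225

F_att = 1·(g−p) = 1·(0,3) = (0.0000,3.0000)
o1: d²=269 > ρ²=46 → inactive
o2: d²=549 > ρ²=46 → inactive
o3: d²=13 ≤ ρ²=46; F_rep = 19·(3,-2)/13² = (0.3373,-0.2249)
o4: d²=50 > ρ²=46 → inactive
F = F_att + ΣF_rep = (0.3373,2.7751)
p' = p + 1/10·F = (-8.9663,-5.7225)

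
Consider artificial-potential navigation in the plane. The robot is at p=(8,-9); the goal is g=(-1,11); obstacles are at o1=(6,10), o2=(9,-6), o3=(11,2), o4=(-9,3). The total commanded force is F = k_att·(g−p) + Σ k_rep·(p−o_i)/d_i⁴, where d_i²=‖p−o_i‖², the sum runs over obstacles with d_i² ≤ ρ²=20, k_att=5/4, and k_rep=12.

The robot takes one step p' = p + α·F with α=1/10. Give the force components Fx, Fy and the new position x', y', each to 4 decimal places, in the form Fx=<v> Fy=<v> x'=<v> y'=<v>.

F_att = 5/4·(g−p) = 5/4·(-9,20) = (-11.2500,25.0000)
o1: d²=365 > ρ²=20 → inactive
o2: d²=10 ≤ ρ²=20; F_rep = 12·(-1,-3)/10² = (-0.1200,-0.3600)
o3: d²=130 > ρ²=20 → inactive
o4: d²=433 > ρ²=20 → inactive
F = F_att + ΣF_rep = (-11.3700,24.6400)
p' = p + 1/10·F = (6.8630,-6.5360)

Fx=-11.3700 Fy=24.6400 x'=6.8630 y'=-6.5360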